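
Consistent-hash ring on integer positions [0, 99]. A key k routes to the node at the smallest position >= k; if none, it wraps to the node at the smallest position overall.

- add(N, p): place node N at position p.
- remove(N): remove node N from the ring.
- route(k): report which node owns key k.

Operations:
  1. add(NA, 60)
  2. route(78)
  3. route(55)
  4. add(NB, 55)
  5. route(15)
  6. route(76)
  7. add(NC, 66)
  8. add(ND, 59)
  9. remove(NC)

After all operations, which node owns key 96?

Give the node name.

Answer: NB

Derivation:
Op 1: add NA@60 -> ring=[60:NA]
Op 2: route key 78: none >= 78, wrap to smallest pos 60 -> NA
Op 3: route key 55: smallest pos >= 55 is 60 -> NA
Op 4: add NB@55 -> ring=[55:NB,60:NA]
Op 5: route key 15: smallest pos >= 15 is 55 -> NB
Op 6: route key 76: none >= 76, wrap to smallest pos 55 -> NB
Op 7: add NC@66 -> ring=[55:NB,60:NA,66:NC]
Op 8: add ND@59 -> ring=[55:NB,59:ND,60:NA,66:NC]
Op 9: remove NC -> ring=[55:NB,59:ND,60:NA]
Final route key 96: none >= 96, wrap to smallest pos 55 -> NB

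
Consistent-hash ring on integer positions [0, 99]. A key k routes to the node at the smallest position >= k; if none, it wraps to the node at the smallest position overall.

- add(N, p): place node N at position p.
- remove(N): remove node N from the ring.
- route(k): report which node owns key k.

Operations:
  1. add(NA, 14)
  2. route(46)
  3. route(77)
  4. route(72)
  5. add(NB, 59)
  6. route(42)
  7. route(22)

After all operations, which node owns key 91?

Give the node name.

Answer: NA

Derivation:
Op 1: add NA@14 -> ring=[14:NA]
Op 2: route key 46: none >= 46, wrap to smallest pos 14 -> NA
Op 3: route key 77: none >= 77, wrap to smallest pos 14 -> NA
Op 4: route key 72: none >= 72, wrap to smallest pos 14 -> NA
Op 5: add NB@59 -> ring=[14:NA,59:NB]
Op 6: route key 42: smallest pos >= 42 is 59 -> NB
Op 7: route key 22: smallest pos >= 22 is 59 -> NB
Final route key 91: none >= 91, wrap to smallest pos 14 -> NA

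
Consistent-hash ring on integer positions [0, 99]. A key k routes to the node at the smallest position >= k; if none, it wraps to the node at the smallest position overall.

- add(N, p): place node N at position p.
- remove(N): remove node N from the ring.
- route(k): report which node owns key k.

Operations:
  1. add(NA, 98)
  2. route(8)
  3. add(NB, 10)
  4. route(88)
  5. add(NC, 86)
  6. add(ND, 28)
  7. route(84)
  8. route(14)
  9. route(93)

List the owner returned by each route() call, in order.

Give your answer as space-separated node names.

Op 1: add NA@98 -> ring=[98:NA]
Op 2: route key 8: smallest pos >= 8 is 98 -> NA
Op 3: add NB@10 -> ring=[10:NB,98:NA]
Op 4: route key 88: smallest pos >= 88 is 98 -> NA
Op 5: add NC@86 -> ring=[10:NB,86:NC,98:NA]
Op 6: add ND@28 -> ring=[10:NB,28:ND,86:NC,98:NA]
Op 7: route key 84: smallest pos >= 84 is 86 -> NC
Op 8: route key 14: smallest pos >= 14 is 28 -> ND
Op 9: route key 93: smallest pos >= 93 is 98 -> NA

Answer: NA NA NC ND NA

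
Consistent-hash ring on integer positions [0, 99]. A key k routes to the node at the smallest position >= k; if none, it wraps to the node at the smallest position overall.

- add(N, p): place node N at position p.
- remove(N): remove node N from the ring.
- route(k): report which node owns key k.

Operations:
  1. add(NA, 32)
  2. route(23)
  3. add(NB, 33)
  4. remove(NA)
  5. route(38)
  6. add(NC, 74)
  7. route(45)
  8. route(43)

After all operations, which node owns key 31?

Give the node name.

Op 1: add NA@32 -> ring=[32:NA]
Op 2: route key 23: smallest pos >= 23 is 32 -> NA
Op 3: add NB@33 -> ring=[32:NA,33:NB]
Op 4: remove NA -> ring=[33:NB]
Op 5: route key 38: none >= 38, wrap to smallest pos 33 -> NB
Op 6: add NC@74 -> ring=[33:NB,74:NC]
Op 7: route key 45: smallest pos >= 45 is 74 -> NC
Op 8: route key 43: smallest pos >= 43 is 74 -> NC
Final route key 31: smallest pos >= 31 is 33 -> NB

Answer: NB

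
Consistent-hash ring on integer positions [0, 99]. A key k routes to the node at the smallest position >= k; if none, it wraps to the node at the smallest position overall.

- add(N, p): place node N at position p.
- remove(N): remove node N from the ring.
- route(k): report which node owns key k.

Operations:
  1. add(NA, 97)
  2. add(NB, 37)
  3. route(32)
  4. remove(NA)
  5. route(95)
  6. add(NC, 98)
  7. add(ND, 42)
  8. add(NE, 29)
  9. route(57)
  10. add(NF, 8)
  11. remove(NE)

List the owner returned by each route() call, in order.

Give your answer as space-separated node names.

Op 1: add NA@97 -> ring=[97:NA]
Op 2: add NB@37 -> ring=[37:NB,97:NA]
Op 3: route key 32: smallest pos >= 32 is 37 -> NB
Op 4: remove NA -> ring=[37:NB]
Op 5: route key 95: none >= 95, wrap to smallest pos 37 -> NB
Op 6: add NC@98 -> ring=[37:NB,98:NC]
Op 7: add ND@42 -> ring=[37:NB,42:ND,98:NC]
Op 8: add NE@29 -> ring=[29:NE,37:NB,42:ND,98:NC]
Op 9: route key 57: smallest pos >= 57 is 98 -> NC
Op 10: add NF@8 -> ring=[8:NF,29:NE,37:NB,42:ND,98:NC]
Op 11: remove NE -> ring=[8:NF,37:NB,42:ND,98:NC]

Answer: NB NB NC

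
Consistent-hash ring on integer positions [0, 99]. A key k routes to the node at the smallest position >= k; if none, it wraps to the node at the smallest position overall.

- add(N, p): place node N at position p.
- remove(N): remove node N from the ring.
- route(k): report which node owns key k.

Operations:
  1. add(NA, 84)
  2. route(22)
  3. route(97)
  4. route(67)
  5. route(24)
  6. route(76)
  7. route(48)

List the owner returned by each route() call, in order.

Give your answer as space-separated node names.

Answer: NA NA NA NA NA NA

Derivation:
Op 1: add NA@84 -> ring=[84:NA]
Op 2: route key 22: smallest pos >= 22 is 84 -> NA
Op 3: route key 97: none >= 97, wrap to smallest pos 84 -> NA
Op 4: route key 67: smallest pos >= 67 is 84 -> NA
Op 5: route key 24: smallest pos >= 24 is 84 -> NA
Op 6: route key 76: smallest pos >= 76 is 84 -> NA
Op 7: route key 48: smallest pos >= 48 is 84 -> NA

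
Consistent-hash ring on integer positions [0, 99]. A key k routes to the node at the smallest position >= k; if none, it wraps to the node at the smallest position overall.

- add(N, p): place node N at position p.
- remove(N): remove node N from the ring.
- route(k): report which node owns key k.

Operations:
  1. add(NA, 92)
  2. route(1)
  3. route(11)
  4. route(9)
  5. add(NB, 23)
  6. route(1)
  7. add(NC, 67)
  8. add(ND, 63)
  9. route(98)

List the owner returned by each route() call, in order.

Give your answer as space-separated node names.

Answer: NA NA NA NB NB

Derivation:
Op 1: add NA@92 -> ring=[92:NA]
Op 2: route key 1: smallest pos >= 1 is 92 -> NA
Op 3: route key 11: smallest pos >= 11 is 92 -> NA
Op 4: route key 9: smallest pos >= 9 is 92 -> NA
Op 5: add NB@23 -> ring=[23:NB,92:NA]
Op 6: route key 1: smallest pos >= 1 is 23 -> NB
Op 7: add NC@67 -> ring=[23:NB,67:NC,92:NA]
Op 8: add ND@63 -> ring=[23:NB,63:ND,67:NC,92:NA]
Op 9: route key 98: none >= 98, wrap to smallest pos 23 -> NB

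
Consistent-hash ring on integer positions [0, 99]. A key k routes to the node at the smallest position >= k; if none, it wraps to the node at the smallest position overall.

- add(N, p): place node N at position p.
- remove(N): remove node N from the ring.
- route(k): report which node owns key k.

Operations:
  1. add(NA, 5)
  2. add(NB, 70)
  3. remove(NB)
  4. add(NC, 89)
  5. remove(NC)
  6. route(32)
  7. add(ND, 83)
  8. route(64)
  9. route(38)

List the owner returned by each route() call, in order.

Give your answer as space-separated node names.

Answer: NA ND ND

Derivation:
Op 1: add NA@5 -> ring=[5:NA]
Op 2: add NB@70 -> ring=[5:NA,70:NB]
Op 3: remove NB -> ring=[5:NA]
Op 4: add NC@89 -> ring=[5:NA,89:NC]
Op 5: remove NC -> ring=[5:NA]
Op 6: route key 32: none >= 32, wrap to smallest pos 5 -> NA
Op 7: add ND@83 -> ring=[5:NA,83:ND]
Op 8: route key 64: smallest pos >= 64 is 83 -> ND
Op 9: route key 38: smallest pos >= 38 is 83 -> ND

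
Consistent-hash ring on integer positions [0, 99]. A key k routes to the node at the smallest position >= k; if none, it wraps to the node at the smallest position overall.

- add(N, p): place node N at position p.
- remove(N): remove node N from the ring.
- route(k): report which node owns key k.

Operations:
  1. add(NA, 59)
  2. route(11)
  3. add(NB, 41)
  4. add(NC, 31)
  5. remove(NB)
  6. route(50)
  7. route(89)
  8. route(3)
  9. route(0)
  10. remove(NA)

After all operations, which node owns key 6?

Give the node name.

Op 1: add NA@59 -> ring=[59:NA]
Op 2: route key 11: smallest pos >= 11 is 59 -> NA
Op 3: add NB@41 -> ring=[41:NB,59:NA]
Op 4: add NC@31 -> ring=[31:NC,41:NB,59:NA]
Op 5: remove NB -> ring=[31:NC,59:NA]
Op 6: route key 50: smallest pos >= 50 is 59 -> NA
Op 7: route key 89: none >= 89, wrap to smallest pos 31 -> NC
Op 8: route key 3: smallest pos >= 3 is 31 -> NC
Op 9: route key 0: smallest pos >= 0 is 31 -> NC
Op 10: remove NA -> ring=[31:NC]
Final route key 6: smallest pos >= 6 is 31 -> NC

Answer: NC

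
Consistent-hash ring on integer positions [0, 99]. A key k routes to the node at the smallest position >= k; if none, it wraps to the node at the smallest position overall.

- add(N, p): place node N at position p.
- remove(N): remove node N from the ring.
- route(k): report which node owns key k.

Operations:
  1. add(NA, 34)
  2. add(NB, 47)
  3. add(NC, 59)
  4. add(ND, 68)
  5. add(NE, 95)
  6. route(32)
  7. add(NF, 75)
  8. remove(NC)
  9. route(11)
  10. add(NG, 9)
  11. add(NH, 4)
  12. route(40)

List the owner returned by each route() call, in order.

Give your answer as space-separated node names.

Op 1: add NA@34 -> ring=[34:NA]
Op 2: add NB@47 -> ring=[34:NA,47:NB]
Op 3: add NC@59 -> ring=[34:NA,47:NB,59:NC]
Op 4: add ND@68 -> ring=[34:NA,47:NB,59:NC,68:ND]
Op 5: add NE@95 -> ring=[34:NA,47:NB,59:NC,68:ND,95:NE]
Op 6: route key 32: smallest pos >= 32 is 34 -> NA
Op 7: add NF@75 -> ring=[34:NA,47:NB,59:NC,68:ND,75:NF,95:NE]
Op 8: remove NC -> ring=[34:NA,47:NB,68:ND,75:NF,95:NE]
Op 9: route key 11: smallest pos >= 11 is 34 -> NA
Op 10: add NG@9 -> ring=[9:NG,34:NA,47:NB,68:ND,75:NF,95:NE]
Op 11: add NH@4 -> ring=[4:NH,9:NG,34:NA,47:NB,68:ND,75:NF,95:NE]
Op 12: route key 40: smallest pos >= 40 is 47 -> NB

Answer: NA NA NB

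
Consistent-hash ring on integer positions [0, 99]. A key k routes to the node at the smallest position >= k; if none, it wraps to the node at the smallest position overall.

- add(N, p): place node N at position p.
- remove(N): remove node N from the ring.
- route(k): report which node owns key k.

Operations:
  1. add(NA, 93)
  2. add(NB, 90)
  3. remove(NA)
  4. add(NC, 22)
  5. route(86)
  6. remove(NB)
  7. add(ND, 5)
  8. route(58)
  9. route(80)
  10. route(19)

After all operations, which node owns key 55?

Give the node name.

Answer: ND

Derivation:
Op 1: add NA@93 -> ring=[93:NA]
Op 2: add NB@90 -> ring=[90:NB,93:NA]
Op 3: remove NA -> ring=[90:NB]
Op 4: add NC@22 -> ring=[22:NC,90:NB]
Op 5: route key 86: smallest pos >= 86 is 90 -> NB
Op 6: remove NB -> ring=[22:NC]
Op 7: add ND@5 -> ring=[5:ND,22:NC]
Op 8: route key 58: none >= 58, wrap to smallest pos 5 -> ND
Op 9: route key 80: none >= 80, wrap to smallest pos 5 -> ND
Op 10: route key 19: smallest pos >= 19 is 22 -> NC
Final route key 55: none >= 55, wrap to smallest pos 5 -> ND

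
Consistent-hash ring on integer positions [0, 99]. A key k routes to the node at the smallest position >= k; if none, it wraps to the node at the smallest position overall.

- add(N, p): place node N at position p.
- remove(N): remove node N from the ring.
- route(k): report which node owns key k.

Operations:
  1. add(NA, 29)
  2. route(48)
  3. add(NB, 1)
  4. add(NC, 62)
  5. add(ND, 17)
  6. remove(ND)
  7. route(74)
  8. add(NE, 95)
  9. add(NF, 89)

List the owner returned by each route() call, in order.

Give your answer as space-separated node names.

Op 1: add NA@29 -> ring=[29:NA]
Op 2: route key 48: none >= 48, wrap to smallest pos 29 -> NA
Op 3: add NB@1 -> ring=[1:NB,29:NA]
Op 4: add NC@62 -> ring=[1:NB,29:NA,62:NC]
Op 5: add ND@17 -> ring=[1:NB,17:ND,29:NA,62:NC]
Op 6: remove ND -> ring=[1:NB,29:NA,62:NC]
Op 7: route key 74: none >= 74, wrap to smallest pos 1 -> NB
Op 8: add NE@95 -> ring=[1:NB,29:NA,62:NC,95:NE]
Op 9: add NF@89 -> ring=[1:NB,29:NA,62:NC,89:NF,95:NE]

Answer: NA NB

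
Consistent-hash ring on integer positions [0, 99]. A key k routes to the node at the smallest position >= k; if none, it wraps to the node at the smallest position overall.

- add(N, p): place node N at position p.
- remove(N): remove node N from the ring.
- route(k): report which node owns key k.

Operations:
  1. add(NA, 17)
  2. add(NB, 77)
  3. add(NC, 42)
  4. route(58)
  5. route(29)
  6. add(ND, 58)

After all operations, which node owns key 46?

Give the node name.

Op 1: add NA@17 -> ring=[17:NA]
Op 2: add NB@77 -> ring=[17:NA,77:NB]
Op 3: add NC@42 -> ring=[17:NA,42:NC,77:NB]
Op 4: route key 58: smallest pos >= 58 is 77 -> NB
Op 5: route key 29: smallest pos >= 29 is 42 -> NC
Op 6: add ND@58 -> ring=[17:NA,42:NC,58:ND,77:NB]
Final route key 46: smallest pos >= 46 is 58 -> ND

Answer: ND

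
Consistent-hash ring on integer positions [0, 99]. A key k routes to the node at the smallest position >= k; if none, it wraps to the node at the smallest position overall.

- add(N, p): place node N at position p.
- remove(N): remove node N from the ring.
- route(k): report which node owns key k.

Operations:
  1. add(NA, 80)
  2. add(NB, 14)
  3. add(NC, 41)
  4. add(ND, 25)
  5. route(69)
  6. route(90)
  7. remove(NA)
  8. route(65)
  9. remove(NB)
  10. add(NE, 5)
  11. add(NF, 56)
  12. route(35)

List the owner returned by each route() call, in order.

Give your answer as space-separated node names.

Answer: NA NB NB NC

Derivation:
Op 1: add NA@80 -> ring=[80:NA]
Op 2: add NB@14 -> ring=[14:NB,80:NA]
Op 3: add NC@41 -> ring=[14:NB,41:NC,80:NA]
Op 4: add ND@25 -> ring=[14:NB,25:ND,41:NC,80:NA]
Op 5: route key 69: smallest pos >= 69 is 80 -> NA
Op 6: route key 90: none >= 90, wrap to smallest pos 14 -> NB
Op 7: remove NA -> ring=[14:NB,25:ND,41:NC]
Op 8: route key 65: none >= 65, wrap to smallest pos 14 -> NB
Op 9: remove NB -> ring=[25:ND,41:NC]
Op 10: add NE@5 -> ring=[5:NE,25:ND,41:NC]
Op 11: add NF@56 -> ring=[5:NE,25:ND,41:NC,56:NF]
Op 12: route key 35: smallest pos >= 35 is 41 -> NC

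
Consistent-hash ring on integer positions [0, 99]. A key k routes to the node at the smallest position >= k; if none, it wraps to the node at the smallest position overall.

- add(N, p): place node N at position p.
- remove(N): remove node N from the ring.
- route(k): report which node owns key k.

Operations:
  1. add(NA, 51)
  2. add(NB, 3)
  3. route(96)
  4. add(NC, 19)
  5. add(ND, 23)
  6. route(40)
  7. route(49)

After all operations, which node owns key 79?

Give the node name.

Op 1: add NA@51 -> ring=[51:NA]
Op 2: add NB@3 -> ring=[3:NB,51:NA]
Op 3: route key 96: none >= 96, wrap to smallest pos 3 -> NB
Op 4: add NC@19 -> ring=[3:NB,19:NC,51:NA]
Op 5: add ND@23 -> ring=[3:NB,19:NC,23:ND,51:NA]
Op 6: route key 40: smallest pos >= 40 is 51 -> NA
Op 7: route key 49: smallest pos >= 49 is 51 -> NA
Final route key 79: none >= 79, wrap to smallest pos 3 -> NB

Answer: NB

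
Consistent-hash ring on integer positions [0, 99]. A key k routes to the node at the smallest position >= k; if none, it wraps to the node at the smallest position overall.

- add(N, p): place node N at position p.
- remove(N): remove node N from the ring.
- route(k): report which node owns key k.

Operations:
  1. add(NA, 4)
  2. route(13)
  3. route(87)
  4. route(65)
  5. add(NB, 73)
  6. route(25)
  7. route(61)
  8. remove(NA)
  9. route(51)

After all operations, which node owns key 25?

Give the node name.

Op 1: add NA@4 -> ring=[4:NA]
Op 2: route key 13: none >= 13, wrap to smallest pos 4 -> NA
Op 3: route key 87: none >= 87, wrap to smallest pos 4 -> NA
Op 4: route key 65: none >= 65, wrap to smallest pos 4 -> NA
Op 5: add NB@73 -> ring=[4:NA,73:NB]
Op 6: route key 25: smallest pos >= 25 is 73 -> NB
Op 7: route key 61: smallest pos >= 61 is 73 -> NB
Op 8: remove NA -> ring=[73:NB]
Op 9: route key 51: smallest pos >= 51 is 73 -> NB
Final route key 25: smallest pos >= 25 is 73 -> NB

Answer: NB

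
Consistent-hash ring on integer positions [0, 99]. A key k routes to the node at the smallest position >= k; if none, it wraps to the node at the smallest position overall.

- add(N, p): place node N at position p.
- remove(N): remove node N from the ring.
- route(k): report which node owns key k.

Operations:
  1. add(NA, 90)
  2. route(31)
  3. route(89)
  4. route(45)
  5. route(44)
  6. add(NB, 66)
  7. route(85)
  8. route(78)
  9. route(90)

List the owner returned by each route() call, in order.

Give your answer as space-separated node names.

Op 1: add NA@90 -> ring=[90:NA]
Op 2: route key 31: smallest pos >= 31 is 90 -> NA
Op 3: route key 89: smallest pos >= 89 is 90 -> NA
Op 4: route key 45: smallest pos >= 45 is 90 -> NA
Op 5: route key 44: smallest pos >= 44 is 90 -> NA
Op 6: add NB@66 -> ring=[66:NB,90:NA]
Op 7: route key 85: smallest pos >= 85 is 90 -> NA
Op 8: route key 78: smallest pos >= 78 is 90 -> NA
Op 9: route key 90: smallest pos >= 90 is 90 -> NA

Answer: NA NA NA NA NA NA NA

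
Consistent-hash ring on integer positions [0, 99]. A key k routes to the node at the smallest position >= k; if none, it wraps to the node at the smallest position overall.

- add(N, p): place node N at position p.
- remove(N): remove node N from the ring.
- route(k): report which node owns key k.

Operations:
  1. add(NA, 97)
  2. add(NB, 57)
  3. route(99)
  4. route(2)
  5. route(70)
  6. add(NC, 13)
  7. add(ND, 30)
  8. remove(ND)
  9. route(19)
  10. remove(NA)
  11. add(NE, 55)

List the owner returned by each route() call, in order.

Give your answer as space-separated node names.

Answer: NB NB NA NB

Derivation:
Op 1: add NA@97 -> ring=[97:NA]
Op 2: add NB@57 -> ring=[57:NB,97:NA]
Op 3: route key 99: none >= 99, wrap to smallest pos 57 -> NB
Op 4: route key 2: smallest pos >= 2 is 57 -> NB
Op 5: route key 70: smallest pos >= 70 is 97 -> NA
Op 6: add NC@13 -> ring=[13:NC,57:NB,97:NA]
Op 7: add ND@30 -> ring=[13:NC,30:ND,57:NB,97:NA]
Op 8: remove ND -> ring=[13:NC,57:NB,97:NA]
Op 9: route key 19: smallest pos >= 19 is 57 -> NB
Op 10: remove NA -> ring=[13:NC,57:NB]
Op 11: add NE@55 -> ring=[13:NC,55:NE,57:NB]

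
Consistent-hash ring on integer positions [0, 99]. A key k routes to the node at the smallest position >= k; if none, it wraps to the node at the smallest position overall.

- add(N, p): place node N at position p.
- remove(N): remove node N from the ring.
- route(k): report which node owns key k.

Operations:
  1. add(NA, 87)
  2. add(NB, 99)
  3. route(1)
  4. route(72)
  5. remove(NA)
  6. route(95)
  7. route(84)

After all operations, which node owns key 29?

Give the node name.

Answer: NB

Derivation:
Op 1: add NA@87 -> ring=[87:NA]
Op 2: add NB@99 -> ring=[87:NA,99:NB]
Op 3: route key 1: smallest pos >= 1 is 87 -> NA
Op 4: route key 72: smallest pos >= 72 is 87 -> NA
Op 5: remove NA -> ring=[99:NB]
Op 6: route key 95: smallest pos >= 95 is 99 -> NB
Op 7: route key 84: smallest pos >= 84 is 99 -> NB
Final route key 29: smallest pos >= 29 is 99 -> NB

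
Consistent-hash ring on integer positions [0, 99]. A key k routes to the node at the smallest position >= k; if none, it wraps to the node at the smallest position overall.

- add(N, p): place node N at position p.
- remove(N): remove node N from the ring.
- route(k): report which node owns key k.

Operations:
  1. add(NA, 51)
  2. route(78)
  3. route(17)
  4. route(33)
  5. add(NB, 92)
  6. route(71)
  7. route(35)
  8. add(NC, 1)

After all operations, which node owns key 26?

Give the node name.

Answer: NA

Derivation:
Op 1: add NA@51 -> ring=[51:NA]
Op 2: route key 78: none >= 78, wrap to smallest pos 51 -> NA
Op 3: route key 17: smallest pos >= 17 is 51 -> NA
Op 4: route key 33: smallest pos >= 33 is 51 -> NA
Op 5: add NB@92 -> ring=[51:NA,92:NB]
Op 6: route key 71: smallest pos >= 71 is 92 -> NB
Op 7: route key 35: smallest pos >= 35 is 51 -> NA
Op 8: add NC@1 -> ring=[1:NC,51:NA,92:NB]
Final route key 26: smallest pos >= 26 is 51 -> NA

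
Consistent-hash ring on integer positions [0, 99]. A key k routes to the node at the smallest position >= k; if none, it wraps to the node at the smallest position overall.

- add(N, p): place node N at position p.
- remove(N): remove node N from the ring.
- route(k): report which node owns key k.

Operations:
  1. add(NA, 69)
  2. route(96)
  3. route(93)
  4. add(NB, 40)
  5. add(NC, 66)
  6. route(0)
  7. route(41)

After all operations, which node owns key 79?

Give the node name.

Answer: NB

Derivation:
Op 1: add NA@69 -> ring=[69:NA]
Op 2: route key 96: none >= 96, wrap to smallest pos 69 -> NA
Op 3: route key 93: none >= 93, wrap to smallest pos 69 -> NA
Op 4: add NB@40 -> ring=[40:NB,69:NA]
Op 5: add NC@66 -> ring=[40:NB,66:NC,69:NA]
Op 6: route key 0: smallest pos >= 0 is 40 -> NB
Op 7: route key 41: smallest pos >= 41 is 66 -> NC
Final route key 79: none >= 79, wrap to smallest pos 40 -> NB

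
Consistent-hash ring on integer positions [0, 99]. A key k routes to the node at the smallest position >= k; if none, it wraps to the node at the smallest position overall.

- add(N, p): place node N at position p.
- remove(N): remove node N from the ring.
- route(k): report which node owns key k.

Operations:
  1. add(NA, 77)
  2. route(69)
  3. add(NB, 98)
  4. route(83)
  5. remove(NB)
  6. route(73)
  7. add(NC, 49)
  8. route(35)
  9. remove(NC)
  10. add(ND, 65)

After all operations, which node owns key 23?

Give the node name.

Op 1: add NA@77 -> ring=[77:NA]
Op 2: route key 69: smallest pos >= 69 is 77 -> NA
Op 3: add NB@98 -> ring=[77:NA,98:NB]
Op 4: route key 83: smallest pos >= 83 is 98 -> NB
Op 5: remove NB -> ring=[77:NA]
Op 6: route key 73: smallest pos >= 73 is 77 -> NA
Op 7: add NC@49 -> ring=[49:NC,77:NA]
Op 8: route key 35: smallest pos >= 35 is 49 -> NC
Op 9: remove NC -> ring=[77:NA]
Op 10: add ND@65 -> ring=[65:ND,77:NA]
Final route key 23: smallest pos >= 23 is 65 -> ND

Answer: ND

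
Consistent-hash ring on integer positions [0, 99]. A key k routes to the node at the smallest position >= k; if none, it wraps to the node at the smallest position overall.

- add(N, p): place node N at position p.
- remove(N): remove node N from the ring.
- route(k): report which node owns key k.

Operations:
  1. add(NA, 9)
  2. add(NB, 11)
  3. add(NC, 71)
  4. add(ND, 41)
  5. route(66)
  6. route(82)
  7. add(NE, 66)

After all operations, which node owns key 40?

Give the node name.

Op 1: add NA@9 -> ring=[9:NA]
Op 2: add NB@11 -> ring=[9:NA,11:NB]
Op 3: add NC@71 -> ring=[9:NA,11:NB,71:NC]
Op 4: add ND@41 -> ring=[9:NA,11:NB,41:ND,71:NC]
Op 5: route key 66: smallest pos >= 66 is 71 -> NC
Op 6: route key 82: none >= 82, wrap to smallest pos 9 -> NA
Op 7: add NE@66 -> ring=[9:NA,11:NB,41:ND,66:NE,71:NC]
Final route key 40: smallest pos >= 40 is 41 -> ND

Answer: ND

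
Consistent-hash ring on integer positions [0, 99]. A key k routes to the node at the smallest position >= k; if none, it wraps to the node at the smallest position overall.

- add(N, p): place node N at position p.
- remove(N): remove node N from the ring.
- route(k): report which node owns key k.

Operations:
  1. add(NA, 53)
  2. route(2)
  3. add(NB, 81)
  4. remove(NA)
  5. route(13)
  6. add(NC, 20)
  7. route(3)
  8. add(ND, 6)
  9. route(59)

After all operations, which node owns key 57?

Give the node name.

Answer: NB

Derivation:
Op 1: add NA@53 -> ring=[53:NA]
Op 2: route key 2: smallest pos >= 2 is 53 -> NA
Op 3: add NB@81 -> ring=[53:NA,81:NB]
Op 4: remove NA -> ring=[81:NB]
Op 5: route key 13: smallest pos >= 13 is 81 -> NB
Op 6: add NC@20 -> ring=[20:NC,81:NB]
Op 7: route key 3: smallest pos >= 3 is 20 -> NC
Op 8: add ND@6 -> ring=[6:ND,20:NC,81:NB]
Op 9: route key 59: smallest pos >= 59 is 81 -> NB
Final route key 57: smallest pos >= 57 is 81 -> NB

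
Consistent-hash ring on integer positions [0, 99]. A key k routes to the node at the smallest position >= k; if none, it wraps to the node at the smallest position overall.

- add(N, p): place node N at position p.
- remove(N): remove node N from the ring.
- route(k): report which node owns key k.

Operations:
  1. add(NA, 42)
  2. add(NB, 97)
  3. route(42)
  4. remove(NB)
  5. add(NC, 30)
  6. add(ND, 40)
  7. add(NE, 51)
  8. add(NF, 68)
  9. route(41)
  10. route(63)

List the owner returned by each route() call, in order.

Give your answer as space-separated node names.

Answer: NA NA NF

Derivation:
Op 1: add NA@42 -> ring=[42:NA]
Op 2: add NB@97 -> ring=[42:NA,97:NB]
Op 3: route key 42: smallest pos >= 42 is 42 -> NA
Op 4: remove NB -> ring=[42:NA]
Op 5: add NC@30 -> ring=[30:NC,42:NA]
Op 6: add ND@40 -> ring=[30:NC,40:ND,42:NA]
Op 7: add NE@51 -> ring=[30:NC,40:ND,42:NA,51:NE]
Op 8: add NF@68 -> ring=[30:NC,40:ND,42:NA,51:NE,68:NF]
Op 9: route key 41: smallest pos >= 41 is 42 -> NA
Op 10: route key 63: smallest pos >= 63 is 68 -> NF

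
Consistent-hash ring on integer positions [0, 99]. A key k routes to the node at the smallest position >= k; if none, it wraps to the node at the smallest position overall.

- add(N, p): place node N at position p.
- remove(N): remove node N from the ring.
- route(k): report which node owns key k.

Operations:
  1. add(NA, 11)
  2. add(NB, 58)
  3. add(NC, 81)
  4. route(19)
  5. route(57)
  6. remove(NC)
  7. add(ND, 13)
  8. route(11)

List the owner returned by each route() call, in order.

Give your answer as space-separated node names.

Answer: NB NB NA

Derivation:
Op 1: add NA@11 -> ring=[11:NA]
Op 2: add NB@58 -> ring=[11:NA,58:NB]
Op 3: add NC@81 -> ring=[11:NA,58:NB,81:NC]
Op 4: route key 19: smallest pos >= 19 is 58 -> NB
Op 5: route key 57: smallest pos >= 57 is 58 -> NB
Op 6: remove NC -> ring=[11:NA,58:NB]
Op 7: add ND@13 -> ring=[11:NA,13:ND,58:NB]
Op 8: route key 11: smallest pos >= 11 is 11 -> NA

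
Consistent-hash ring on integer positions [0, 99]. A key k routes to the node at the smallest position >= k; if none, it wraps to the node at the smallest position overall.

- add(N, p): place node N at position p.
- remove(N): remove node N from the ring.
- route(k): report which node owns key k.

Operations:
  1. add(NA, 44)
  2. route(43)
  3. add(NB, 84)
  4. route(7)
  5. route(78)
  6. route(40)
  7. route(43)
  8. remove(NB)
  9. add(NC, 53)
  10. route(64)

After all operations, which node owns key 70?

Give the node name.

Answer: NA

Derivation:
Op 1: add NA@44 -> ring=[44:NA]
Op 2: route key 43: smallest pos >= 43 is 44 -> NA
Op 3: add NB@84 -> ring=[44:NA,84:NB]
Op 4: route key 7: smallest pos >= 7 is 44 -> NA
Op 5: route key 78: smallest pos >= 78 is 84 -> NB
Op 6: route key 40: smallest pos >= 40 is 44 -> NA
Op 7: route key 43: smallest pos >= 43 is 44 -> NA
Op 8: remove NB -> ring=[44:NA]
Op 9: add NC@53 -> ring=[44:NA,53:NC]
Op 10: route key 64: none >= 64, wrap to smallest pos 44 -> NA
Final route key 70: none >= 70, wrap to smallest pos 44 -> NA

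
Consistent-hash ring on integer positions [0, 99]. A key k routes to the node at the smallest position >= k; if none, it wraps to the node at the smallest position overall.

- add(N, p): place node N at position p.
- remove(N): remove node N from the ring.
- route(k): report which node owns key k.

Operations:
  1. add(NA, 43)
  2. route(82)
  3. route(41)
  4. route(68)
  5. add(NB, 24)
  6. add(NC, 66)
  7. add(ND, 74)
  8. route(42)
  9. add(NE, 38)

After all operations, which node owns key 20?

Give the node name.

Answer: NB

Derivation:
Op 1: add NA@43 -> ring=[43:NA]
Op 2: route key 82: none >= 82, wrap to smallest pos 43 -> NA
Op 3: route key 41: smallest pos >= 41 is 43 -> NA
Op 4: route key 68: none >= 68, wrap to smallest pos 43 -> NA
Op 5: add NB@24 -> ring=[24:NB,43:NA]
Op 6: add NC@66 -> ring=[24:NB,43:NA,66:NC]
Op 7: add ND@74 -> ring=[24:NB,43:NA,66:NC,74:ND]
Op 8: route key 42: smallest pos >= 42 is 43 -> NA
Op 9: add NE@38 -> ring=[24:NB,38:NE,43:NA,66:NC,74:ND]
Final route key 20: smallest pos >= 20 is 24 -> NB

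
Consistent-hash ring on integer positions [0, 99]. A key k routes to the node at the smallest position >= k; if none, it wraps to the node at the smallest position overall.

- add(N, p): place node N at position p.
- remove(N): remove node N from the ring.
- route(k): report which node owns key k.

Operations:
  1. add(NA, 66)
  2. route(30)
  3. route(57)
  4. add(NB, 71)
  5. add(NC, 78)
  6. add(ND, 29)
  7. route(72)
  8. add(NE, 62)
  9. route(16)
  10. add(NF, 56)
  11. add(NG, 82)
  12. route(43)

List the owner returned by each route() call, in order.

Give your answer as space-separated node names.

Op 1: add NA@66 -> ring=[66:NA]
Op 2: route key 30: smallest pos >= 30 is 66 -> NA
Op 3: route key 57: smallest pos >= 57 is 66 -> NA
Op 4: add NB@71 -> ring=[66:NA,71:NB]
Op 5: add NC@78 -> ring=[66:NA,71:NB,78:NC]
Op 6: add ND@29 -> ring=[29:ND,66:NA,71:NB,78:NC]
Op 7: route key 72: smallest pos >= 72 is 78 -> NC
Op 8: add NE@62 -> ring=[29:ND,62:NE,66:NA,71:NB,78:NC]
Op 9: route key 16: smallest pos >= 16 is 29 -> ND
Op 10: add NF@56 -> ring=[29:ND,56:NF,62:NE,66:NA,71:NB,78:NC]
Op 11: add NG@82 -> ring=[29:ND,56:NF,62:NE,66:NA,71:NB,78:NC,82:NG]
Op 12: route key 43: smallest pos >= 43 is 56 -> NF

Answer: NA NA NC ND NF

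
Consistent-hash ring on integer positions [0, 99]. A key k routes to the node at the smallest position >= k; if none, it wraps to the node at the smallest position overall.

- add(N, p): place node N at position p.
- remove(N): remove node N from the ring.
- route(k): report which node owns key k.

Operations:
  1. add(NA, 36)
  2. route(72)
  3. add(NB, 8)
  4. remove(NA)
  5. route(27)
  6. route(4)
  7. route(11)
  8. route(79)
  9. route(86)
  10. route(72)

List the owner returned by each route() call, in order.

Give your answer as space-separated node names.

Op 1: add NA@36 -> ring=[36:NA]
Op 2: route key 72: none >= 72, wrap to smallest pos 36 -> NA
Op 3: add NB@8 -> ring=[8:NB,36:NA]
Op 4: remove NA -> ring=[8:NB]
Op 5: route key 27: none >= 27, wrap to smallest pos 8 -> NB
Op 6: route key 4: smallest pos >= 4 is 8 -> NB
Op 7: route key 11: none >= 11, wrap to smallest pos 8 -> NB
Op 8: route key 79: none >= 79, wrap to smallest pos 8 -> NB
Op 9: route key 86: none >= 86, wrap to smallest pos 8 -> NB
Op 10: route key 72: none >= 72, wrap to smallest pos 8 -> NB

Answer: NA NB NB NB NB NB NB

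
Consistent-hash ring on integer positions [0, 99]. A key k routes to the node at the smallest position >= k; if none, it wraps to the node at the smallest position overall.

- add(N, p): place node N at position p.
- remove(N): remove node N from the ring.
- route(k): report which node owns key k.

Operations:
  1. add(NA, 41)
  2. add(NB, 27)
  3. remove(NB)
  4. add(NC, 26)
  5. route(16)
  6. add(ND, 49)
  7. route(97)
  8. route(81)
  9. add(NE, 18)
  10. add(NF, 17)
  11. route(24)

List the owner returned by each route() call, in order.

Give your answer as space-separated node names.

Op 1: add NA@41 -> ring=[41:NA]
Op 2: add NB@27 -> ring=[27:NB,41:NA]
Op 3: remove NB -> ring=[41:NA]
Op 4: add NC@26 -> ring=[26:NC,41:NA]
Op 5: route key 16: smallest pos >= 16 is 26 -> NC
Op 6: add ND@49 -> ring=[26:NC,41:NA,49:ND]
Op 7: route key 97: none >= 97, wrap to smallest pos 26 -> NC
Op 8: route key 81: none >= 81, wrap to smallest pos 26 -> NC
Op 9: add NE@18 -> ring=[18:NE,26:NC,41:NA,49:ND]
Op 10: add NF@17 -> ring=[17:NF,18:NE,26:NC,41:NA,49:ND]
Op 11: route key 24: smallest pos >= 24 is 26 -> NC

Answer: NC NC NC NC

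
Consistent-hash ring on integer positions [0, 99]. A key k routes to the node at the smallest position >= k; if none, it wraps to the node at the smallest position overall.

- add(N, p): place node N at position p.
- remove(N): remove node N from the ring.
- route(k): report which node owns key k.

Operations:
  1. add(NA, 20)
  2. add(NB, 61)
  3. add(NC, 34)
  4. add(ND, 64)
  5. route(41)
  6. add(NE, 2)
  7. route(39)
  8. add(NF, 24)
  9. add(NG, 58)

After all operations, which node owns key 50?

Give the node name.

Op 1: add NA@20 -> ring=[20:NA]
Op 2: add NB@61 -> ring=[20:NA,61:NB]
Op 3: add NC@34 -> ring=[20:NA,34:NC,61:NB]
Op 4: add ND@64 -> ring=[20:NA,34:NC,61:NB,64:ND]
Op 5: route key 41: smallest pos >= 41 is 61 -> NB
Op 6: add NE@2 -> ring=[2:NE,20:NA,34:NC,61:NB,64:ND]
Op 7: route key 39: smallest pos >= 39 is 61 -> NB
Op 8: add NF@24 -> ring=[2:NE,20:NA,24:NF,34:NC,61:NB,64:ND]
Op 9: add NG@58 -> ring=[2:NE,20:NA,24:NF,34:NC,58:NG,61:NB,64:ND]
Final route key 50: smallest pos >= 50 is 58 -> NG

Answer: NG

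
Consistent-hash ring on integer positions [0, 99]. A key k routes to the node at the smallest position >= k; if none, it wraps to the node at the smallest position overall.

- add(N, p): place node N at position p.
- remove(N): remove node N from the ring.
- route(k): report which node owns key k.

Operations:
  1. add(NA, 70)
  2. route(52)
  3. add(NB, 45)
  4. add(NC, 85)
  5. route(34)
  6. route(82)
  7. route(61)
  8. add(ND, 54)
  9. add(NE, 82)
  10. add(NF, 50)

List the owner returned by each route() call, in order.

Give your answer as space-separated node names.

Answer: NA NB NC NA

Derivation:
Op 1: add NA@70 -> ring=[70:NA]
Op 2: route key 52: smallest pos >= 52 is 70 -> NA
Op 3: add NB@45 -> ring=[45:NB,70:NA]
Op 4: add NC@85 -> ring=[45:NB,70:NA,85:NC]
Op 5: route key 34: smallest pos >= 34 is 45 -> NB
Op 6: route key 82: smallest pos >= 82 is 85 -> NC
Op 7: route key 61: smallest pos >= 61 is 70 -> NA
Op 8: add ND@54 -> ring=[45:NB,54:ND,70:NA,85:NC]
Op 9: add NE@82 -> ring=[45:NB,54:ND,70:NA,82:NE,85:NC]
Op 10: add NF@50 -> ring=[45:NB,50:NF,54:ND,70:NA,82:NE,85:NC]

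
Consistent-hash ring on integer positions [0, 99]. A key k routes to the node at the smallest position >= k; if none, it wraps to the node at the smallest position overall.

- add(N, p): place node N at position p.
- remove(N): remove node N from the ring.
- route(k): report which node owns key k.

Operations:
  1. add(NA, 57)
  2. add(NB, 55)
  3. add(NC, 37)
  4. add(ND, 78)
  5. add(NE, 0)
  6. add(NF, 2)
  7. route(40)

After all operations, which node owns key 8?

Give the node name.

Answer: NC

Derivation:
Op 1: add NA@57 -> ring=[57:NA]
Op 2: add NB@55 -> ring=[55:NB,57:NA]
Op 3: add NC@37 -> ring=[37:NC,55:NB,57:NA]
Op 4: add ND@78 -> ring=[37:NC,55:NB,57:NA,78:ND]
Op 5: add NE@0 -> ring=[0:NE,37:NC,55:NB,57:NA,78:ND]
Op 6: add NF@2 -> ring=[0:NE,2:NF,37:NC,55:NB,57:NA,78:ND]
Op 7: route key 40: smallest pos >= 40 is 55 -> NB
Final route key 8: smallest pos >= 8 is 37 -> NC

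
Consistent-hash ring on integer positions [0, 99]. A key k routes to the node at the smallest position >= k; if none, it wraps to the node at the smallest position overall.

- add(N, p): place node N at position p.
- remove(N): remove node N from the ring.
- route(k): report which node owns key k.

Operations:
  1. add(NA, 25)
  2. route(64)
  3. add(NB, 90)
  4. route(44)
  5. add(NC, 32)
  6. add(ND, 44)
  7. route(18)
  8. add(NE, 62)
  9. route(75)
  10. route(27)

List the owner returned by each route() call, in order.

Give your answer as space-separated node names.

Answer: NA NB NA NB NC

Derivation:
Op 1: add NA@25 -> ring=[25:NA]
Op 2: route key 64: none >= 64, wrap to smallest pos 25 -> NA
Op 3: add NB@90 -> ring=[25:NA,90:NB]
Op 4: route key 44: smallest pos >= 44 is 90 -> NB
Op 5: add NC@32 -> ring=[25:NA,32:NC,90:NB]
Op 6: add ND@44 -> ring=[25:NA,32:NC,44:ND,90:NB]
Op 7: route key 18: smallest pos >= 18 is 25 -> NA
Op 8: add NE@62 -> ring=[25:NA,32:NC,44:ND,62:NE,90:NB]
Op 9: route key 75: smallest pos >= 75 is 90 -> NB
Op 10: route key 27: smallest pos >= 27 is 32 -> NC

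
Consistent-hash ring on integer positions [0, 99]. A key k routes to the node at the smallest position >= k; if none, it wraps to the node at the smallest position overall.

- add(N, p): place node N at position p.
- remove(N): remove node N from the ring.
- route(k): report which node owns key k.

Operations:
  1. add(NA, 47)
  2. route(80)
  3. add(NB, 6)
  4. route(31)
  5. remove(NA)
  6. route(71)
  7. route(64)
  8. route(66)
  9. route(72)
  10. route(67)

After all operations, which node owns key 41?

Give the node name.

Answer: NB

Derivation:
Op 1: add NA@47 -> ring=[47:NA]
Op 2: route key 80: none >= 80, wrap to smallest pos 47 -> NA
Op 3: add NB@6 -> ring=[6:NB,47:NA]
Op 4: route key 31: smallest pos >= 31 is 47 -> NA
Op 5: remove NA -> ring=[6:NB]
Op 6: route key 71: none >= 71, wrap to smallest pos 6 -> NB
Op 7: route key 64: none >= 64, wrap to smallest pos 6 -> NB
Op 8: route key 66: none >= 66, wrap to smallest pos 6 -> NB
Op 9: route key 72: none >= 72, wrap to smallest pos 6 -> NB
Op 10: route key 67: none >= 67, wrap to smallest pos 6 -> NB
Final route key 41: none >= 41, wrap to smallest pos 6 -> NB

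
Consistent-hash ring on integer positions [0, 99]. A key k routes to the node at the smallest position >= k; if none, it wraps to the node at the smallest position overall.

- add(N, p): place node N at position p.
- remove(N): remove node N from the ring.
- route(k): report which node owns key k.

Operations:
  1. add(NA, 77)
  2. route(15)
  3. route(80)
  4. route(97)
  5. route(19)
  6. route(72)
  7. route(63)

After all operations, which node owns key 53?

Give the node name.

Op 1: add NA@77 -> ring=[77:NA]
Op 2: route key 15: smallest pos >= 15 is 77 -> NA
Op 3: route key 80: none >= 80, wrap to smallest pos 77 -> NA
Op 4: route key 97: none >= 97, wrap to smallest pos 77 -> NA
Op 5: route key 19: smallest pos >= 19 is 77 -> NA
Op 6: route key 72: smallest pos >= 72 is 77 -> NA
Op 7: route key 63: smallest pos >= 63 is 77 -> NA
Final route key 53: smallest pos >= 53 is 77 -> NA

Answer: NA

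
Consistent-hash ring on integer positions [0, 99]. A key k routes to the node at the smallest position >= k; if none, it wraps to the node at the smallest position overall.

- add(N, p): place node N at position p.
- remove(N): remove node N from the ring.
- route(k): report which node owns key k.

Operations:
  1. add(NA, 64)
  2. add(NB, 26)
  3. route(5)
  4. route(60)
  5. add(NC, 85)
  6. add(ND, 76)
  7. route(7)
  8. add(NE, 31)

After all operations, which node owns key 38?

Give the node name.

Op 1: add NA@64 -> ring=[64:NA]
Op 2: add NB@26 -> ring=[26:NB,64:NA]
Op 3: route key 5: smallest pos >= 5 is 26 -> NB
Op 4: route key 60: smallest pos >= 60 is 64 -> NA
Op 5: add NC@85 -> ring=[26:NB,64:NA,85:NC]
Op 6: add ND@76 -> ring=[26:NB,64:NA,76:ND,85:NC]
Op 7: route key 7: smallest pos >= 7 is 26 -> NB
Op 8: add NE@31 -> ring=[26:NB,31:NE,64:NA,76:ND,85:NC]
Final route key 38: smallest pos >= 38 is 64 -> NA

Answer: NA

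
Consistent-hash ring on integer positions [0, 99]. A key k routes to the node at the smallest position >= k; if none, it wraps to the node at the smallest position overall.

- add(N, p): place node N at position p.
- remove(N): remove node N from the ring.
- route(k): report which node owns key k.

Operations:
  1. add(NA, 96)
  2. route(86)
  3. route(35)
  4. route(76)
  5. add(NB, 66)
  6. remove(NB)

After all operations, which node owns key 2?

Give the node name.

Op 1: add NA@96 -> ring=[96:NA]
Op 2: route key 86: smallest pos >= 86 is 96 -> NA
Op 3: route key 35: smallest pos >= 35 is 96 -> NA
Op 4: route key 76: smallest pos >= 76 is 96 -> NA
Op 5: add NB@66 -> ring=[66:NB,96:NA]
Op 6: remove NB -> ring=[96:NA]
Final route key 2: smallest pos >= 2 is 96 -> NA

Answer: NA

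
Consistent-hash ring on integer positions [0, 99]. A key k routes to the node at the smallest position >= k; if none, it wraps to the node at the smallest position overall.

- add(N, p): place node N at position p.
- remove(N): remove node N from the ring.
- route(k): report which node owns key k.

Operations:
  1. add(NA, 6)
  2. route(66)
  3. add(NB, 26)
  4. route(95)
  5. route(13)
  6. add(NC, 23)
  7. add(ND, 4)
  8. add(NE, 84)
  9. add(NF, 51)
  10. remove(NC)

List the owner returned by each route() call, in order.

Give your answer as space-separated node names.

Answer: NA NA NB

Derivation:
Op 1: add NA@6 -> ring=[6:NA]
Op 2: route key 66: none >= 66, wrap to smallest pos 6 -> NA
Op 3: add NB@26 -> ring=[6:NA,26:NB]
Op 4: route key 95: none >= 95, wrap to smallest pos 6 -> NA
Op 5: route key 13: smallest pos >= 13 is 26 -> NB
Op 6: add NC@23 -> ring=[6:NA,23:NC,26:NB]
Op 7: add ND@4 -> ring=[4:ND,6:NA,23:NC,26:NB]
Op 8: add NE@84 -> ring=[4:ND,6:NA,23:NC,26:NB,84:NE]
Op 9: add NF@51 -> ring=[4:ND,6:NA,23:NC,26:NB,51:NF,84:NE]
Op 10: remove NC -> ring=[4:ND,6:NA,26:NB,51:NF,84:NE]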